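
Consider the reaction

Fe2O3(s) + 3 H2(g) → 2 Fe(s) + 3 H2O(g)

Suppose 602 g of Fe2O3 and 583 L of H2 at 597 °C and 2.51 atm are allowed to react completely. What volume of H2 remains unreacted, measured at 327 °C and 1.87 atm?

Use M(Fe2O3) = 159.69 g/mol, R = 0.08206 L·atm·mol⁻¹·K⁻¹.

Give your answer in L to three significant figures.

242 L

n(Fe2O3) = 602 / 159.69 = 3.770 mol
n(H2) = PV/RT = (2.51 × 583) / (0.08206 × 870.15) = 20.49 mol
For 3.770 mol Fe2O3, stoichiometry requires (3/1) × 3.770 = 11.31 mol H2; 20.49 mol is available, so Fe2O3 is limiting.
n(H2) consumed = (3/1) × 3.770 = 11.31 mol; remaining = 20.49 − 11.31 = 9.180 mol
V(H2) = nRT/P = 9.180 × 0.08206 × 600.15 / 1.87 = 241.8 L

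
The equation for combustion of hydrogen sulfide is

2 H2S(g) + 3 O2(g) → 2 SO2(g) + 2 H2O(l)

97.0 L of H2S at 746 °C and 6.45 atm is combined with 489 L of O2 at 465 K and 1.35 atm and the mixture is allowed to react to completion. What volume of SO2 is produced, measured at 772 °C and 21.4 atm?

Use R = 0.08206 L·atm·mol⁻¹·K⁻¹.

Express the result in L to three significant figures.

n(H2S) = PV/RT = (6.45 × 97.0) / (0.08206 × 1019.15) = 7.481 mol
n(O2) = PV/RT = (1.35 × 489) / (0.08206 × 465) = 17.30 mol
For 7.481 mol H2S, stoichiometry requires (3/2) × 7.481 = 11.22 mol O2; 17.30 mol is available, so H2S is limiting.
n(SO2) = (2/2) × 7.481 = 7.481 mol
V(SO2) = nRT/P = 7.481 × 0.08206 × 1045.15 / 21.4 = 29.98 L

30.0 L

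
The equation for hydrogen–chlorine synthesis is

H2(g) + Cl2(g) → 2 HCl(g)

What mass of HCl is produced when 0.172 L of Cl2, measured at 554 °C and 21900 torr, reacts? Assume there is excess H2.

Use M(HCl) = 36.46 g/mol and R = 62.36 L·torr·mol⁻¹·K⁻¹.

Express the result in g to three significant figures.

n(Cl2) = PV/RT = (21900 × 0.172) / (62.36 × 827.15) = 0.07303 mol
n(HCl) = (2/1) × 0.07303 = 0.1461 mol
m(HCl) = 0.1461 × 36.46 = 5.327 g

5.33 g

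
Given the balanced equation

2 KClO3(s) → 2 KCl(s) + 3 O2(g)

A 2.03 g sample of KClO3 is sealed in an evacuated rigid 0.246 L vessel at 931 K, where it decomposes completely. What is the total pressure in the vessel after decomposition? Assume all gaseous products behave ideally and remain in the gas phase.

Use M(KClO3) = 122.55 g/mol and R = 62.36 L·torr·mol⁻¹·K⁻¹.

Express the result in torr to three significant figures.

n(KClO3) = 2.03 / 122.55 = 0.01656 mol
n(gas produced) = (3/2) × 0.01656 = 0.02484 mol
P = nRT/V = 0.02484 × 62.36 × 931 / 0.246 = 5862 torr

5860 torr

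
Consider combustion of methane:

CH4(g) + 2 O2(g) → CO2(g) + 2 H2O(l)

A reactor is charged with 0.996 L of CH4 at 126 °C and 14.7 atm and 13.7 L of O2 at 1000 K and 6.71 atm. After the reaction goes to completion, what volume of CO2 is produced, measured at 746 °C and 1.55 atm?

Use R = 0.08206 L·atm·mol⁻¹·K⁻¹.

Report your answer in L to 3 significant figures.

24.1 L

n(CH4) = PV/RT = (14.7 × 0.996) / (0.08206 × 399.15) = 0.4470 mol
n(O2) = PV/RT = (6.71 × 13.7) / (0.08206 × 1000) = 1.120 mol
For 0.4470 mol CH4, stoichiometry requires (2/1) × 0.4470 = 0.8940 mol O2; 1.120 mol is available, so CH4 is limiting.
n(CO2) = (1/1) × 0.4470 = 0.4470 mol
V(CO2) = nRT/P = 0.4470 × 0.08206 × 1019.15 / 1.55 = 24.12 L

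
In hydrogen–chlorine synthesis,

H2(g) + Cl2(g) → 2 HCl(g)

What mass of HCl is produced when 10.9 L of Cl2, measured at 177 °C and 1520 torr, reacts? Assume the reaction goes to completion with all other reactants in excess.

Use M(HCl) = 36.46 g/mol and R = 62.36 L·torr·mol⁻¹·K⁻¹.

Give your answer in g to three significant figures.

n(Cl2) = PV/RT = (1520 × 10.9) / (62.36 × 450.15) = 0.5902 mol
n(HCl) = (2/1) × 0.5902 = 1.180 mol
m(HCl) = 1.180 × 36.46 = 43.02 g

43.0 g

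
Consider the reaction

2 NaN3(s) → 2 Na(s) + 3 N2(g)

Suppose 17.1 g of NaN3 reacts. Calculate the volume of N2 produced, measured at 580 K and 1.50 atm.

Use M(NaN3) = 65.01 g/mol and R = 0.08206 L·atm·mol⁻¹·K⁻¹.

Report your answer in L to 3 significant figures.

n(NaN3) = 17.10 / 65.01 = 0.2630 mol
n(N2) = (3/2) × 0.2630 = 0.3945 mol
V = nRT/P = 0.3945 × 0.08206 × 580 / 1.50 = 12.52 L

12.5 L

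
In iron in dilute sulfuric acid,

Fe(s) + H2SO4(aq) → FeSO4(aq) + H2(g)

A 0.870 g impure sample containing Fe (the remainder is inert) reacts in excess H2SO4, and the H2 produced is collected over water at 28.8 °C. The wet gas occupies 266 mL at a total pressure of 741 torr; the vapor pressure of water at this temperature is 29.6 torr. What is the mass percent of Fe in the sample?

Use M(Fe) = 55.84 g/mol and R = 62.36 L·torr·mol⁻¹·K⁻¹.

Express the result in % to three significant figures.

64.5 %

P(H2) = 741 − 29.6 = 711.4 torr
n(H2) = PV/RT = (711.4 × 0.2660) / (62.36 × 301.95) = 0.01005 mol
n(Fe) = (1/1) × 0.01005 = 0.01005 mol
m(Fe) = 0.01005 × 55.84 = 0.5612 g
%Fe = 0.5612 / 0.870 × 100 = 64.51%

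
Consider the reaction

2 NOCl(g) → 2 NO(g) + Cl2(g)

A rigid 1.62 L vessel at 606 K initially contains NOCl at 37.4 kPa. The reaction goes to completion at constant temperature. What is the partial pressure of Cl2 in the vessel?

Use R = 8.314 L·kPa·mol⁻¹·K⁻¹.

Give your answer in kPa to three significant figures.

n(NOCl)₀ = PV/RT = (37.4 × 1.62) / (8.314 × 606) = 0.01203 mol
n(Cl2) = (1/2) × 0.01203 = 0.006015 mol
P(Cl2) = nRT/V = 0.006015 × 8.314 × 606 / 1.62 = 18.71 kPa

18.7 kPa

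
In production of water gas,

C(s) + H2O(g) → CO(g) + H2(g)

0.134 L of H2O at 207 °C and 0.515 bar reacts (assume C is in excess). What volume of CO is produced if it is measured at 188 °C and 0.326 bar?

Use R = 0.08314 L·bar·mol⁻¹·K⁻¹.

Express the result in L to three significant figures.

0.203 L

n(H2O) = PV/RT = (0.515 × 0.134) / (0.08314 × 480.15) = 0.001729 mol
n(CO) = (1/1) × 0.001729 = 0.001729 mol
V = nRT/P = 0.001729 × 0.08314 × 461.15 / 0.326 = 0.2033 L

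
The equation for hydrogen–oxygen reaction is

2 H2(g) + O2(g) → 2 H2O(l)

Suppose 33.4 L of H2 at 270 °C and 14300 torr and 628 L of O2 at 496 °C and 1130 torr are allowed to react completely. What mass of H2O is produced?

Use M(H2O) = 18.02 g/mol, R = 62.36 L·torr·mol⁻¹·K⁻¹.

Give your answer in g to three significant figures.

254 g

n(H2) = PV/RT = (14300 × 33.4) / (62.36 × 543.15) = 14.10 mol
n(O2) = PV/RT = (1130 × 628) / (62.36 × 769.15) = 14.80 mol
For 14.10 mol H2, stoichiometry requires (1/2) × 14.10 = 7.050 mol O2; 14.80 mol is available, so H2 is limiting.
n(H2O) = (2/2) × 14.10 = 14.10 mol
m(H2O) = 14.10 × 18.02 = 254.1 g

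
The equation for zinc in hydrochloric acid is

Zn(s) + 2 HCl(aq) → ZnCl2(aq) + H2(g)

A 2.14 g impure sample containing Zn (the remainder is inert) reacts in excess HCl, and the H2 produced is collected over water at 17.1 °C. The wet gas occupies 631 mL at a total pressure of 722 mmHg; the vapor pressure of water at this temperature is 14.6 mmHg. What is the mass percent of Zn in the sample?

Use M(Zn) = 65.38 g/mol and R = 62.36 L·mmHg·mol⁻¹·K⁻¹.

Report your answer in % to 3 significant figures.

P(H2) = 722 − 14.6 = 707.4 mmHg
n(H2) = PV/RT = (707.4 × 0.6310) / (62.36 × 290.25) = 0.02466 mol
n(Zn) = (1/1) × 0.02466 = 0.02466 mol
m(Zn) = 0.02466 × 65.38 = 1.612 g
%Zn = 1.612 / 2.14 × 100 = 75.33%

75.3 %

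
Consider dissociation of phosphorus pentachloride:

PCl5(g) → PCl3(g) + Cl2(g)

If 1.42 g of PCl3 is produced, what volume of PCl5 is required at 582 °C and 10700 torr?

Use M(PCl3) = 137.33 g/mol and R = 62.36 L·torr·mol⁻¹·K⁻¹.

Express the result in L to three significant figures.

n(PCl3) = 1.420 / 137.33 = 0.01034 mol
n(PCl5) = (1/1) × 0.01034 = 0.01034 mol
V = nRT/P = 0.01034 × 62.36 × 855.15 / 10700 = 0.05153 L

0.0515 L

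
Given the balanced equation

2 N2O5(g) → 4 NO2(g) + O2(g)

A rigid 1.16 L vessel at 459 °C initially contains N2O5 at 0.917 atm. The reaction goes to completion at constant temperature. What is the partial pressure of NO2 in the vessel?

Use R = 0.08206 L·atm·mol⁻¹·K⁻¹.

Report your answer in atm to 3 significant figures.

1.83 atm

n(N2O5)₀ = PV/RT = (0.917 × 1.16) / (0.08206 × 732.15) = 0.01770 mol
n(NO2) = (4/2) × 0.01770 = 0.03540 mol
P(NO2) = nRT/V = 0.03540 × 0.08206 × 732.15 / 1.16 = 1.833 atm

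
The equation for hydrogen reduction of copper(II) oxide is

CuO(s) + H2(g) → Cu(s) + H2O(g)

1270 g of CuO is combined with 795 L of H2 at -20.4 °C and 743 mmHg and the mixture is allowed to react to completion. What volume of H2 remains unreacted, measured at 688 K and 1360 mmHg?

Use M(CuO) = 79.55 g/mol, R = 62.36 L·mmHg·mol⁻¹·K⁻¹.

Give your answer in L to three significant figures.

n(CuO) = 1270 / 79.55 = 15.96 mol
n(H2) = PV/RT = (743 × 795) / (62.36 × 252.75) = 37.48 mol
For 15.96 mol CuO, stoichiometry requires (1/1) × 15.96 = 15.96 mol H2; 37.48 mol is available, so CuO is limiting.
n(H2) consumed = (1/1) × 15.96 = 15.96 mol; remaining = 37.48 − 15.96 = 21.52 mol
V(H2) = nRT/P = 21.52 × 62.36 × 688 / 1360 = 678.9 L

679 L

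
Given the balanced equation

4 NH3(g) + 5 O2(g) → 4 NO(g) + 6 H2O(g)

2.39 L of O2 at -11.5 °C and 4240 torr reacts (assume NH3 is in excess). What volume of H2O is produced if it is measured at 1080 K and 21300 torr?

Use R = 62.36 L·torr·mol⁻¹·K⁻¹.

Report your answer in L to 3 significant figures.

2.36 L

n(O2) = PV/RT = (4240 × 2.39) / (62.36 × 261.65) = 0.6211 mol
n(H2O) = (6/5) × 0.6211 = 0.7453 mol
V = nRT/P = 0.7453 × 62.36 × 1080 / 21300 = 2.357 L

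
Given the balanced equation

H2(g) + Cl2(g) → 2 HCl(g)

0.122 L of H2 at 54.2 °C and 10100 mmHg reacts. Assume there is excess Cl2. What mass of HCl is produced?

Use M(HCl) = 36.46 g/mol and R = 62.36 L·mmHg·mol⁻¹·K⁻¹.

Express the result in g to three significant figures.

n(H2) = PV/RT = (10100 × 0.122) / (62.36 × 327.35) = 0.06036 mol
n(HCl) = (2/1) × 0.06036 = 0.1207 mol
m(HCl) = 0.1207 × 36.46 = 4.401 g

4.40 g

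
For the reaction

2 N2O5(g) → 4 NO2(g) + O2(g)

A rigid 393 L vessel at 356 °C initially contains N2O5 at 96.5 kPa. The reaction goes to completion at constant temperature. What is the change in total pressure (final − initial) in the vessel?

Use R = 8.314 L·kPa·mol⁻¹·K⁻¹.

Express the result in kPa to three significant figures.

Rigid vessel, constant T ⇒ P scales with total gas moles (2 → 5).
P_final = (5/2) × 96.5 = 241.2 kPa; ΔP = 241.2 − 96.5 = 144.7 kPa

145 kPa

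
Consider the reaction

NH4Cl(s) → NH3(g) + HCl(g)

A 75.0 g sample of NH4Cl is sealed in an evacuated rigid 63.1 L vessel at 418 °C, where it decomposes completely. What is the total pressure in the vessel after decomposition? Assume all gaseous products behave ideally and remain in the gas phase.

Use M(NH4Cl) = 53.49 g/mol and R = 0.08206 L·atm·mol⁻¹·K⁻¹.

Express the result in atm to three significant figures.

n(NH4Cl) = 75.0 / 53.49 = 1.402 mol
n(gas produced) = (2/1) × 1.402 = 2.804 mol
P = nRT/V = 2.804 × 0.08206 × 691.15 / 63.1 = 2.520 atm

2.52 atm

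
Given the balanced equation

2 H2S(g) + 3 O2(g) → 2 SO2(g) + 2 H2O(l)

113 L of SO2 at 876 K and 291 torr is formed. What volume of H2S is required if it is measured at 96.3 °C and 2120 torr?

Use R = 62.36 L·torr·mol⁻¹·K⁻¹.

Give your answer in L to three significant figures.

n(SO2) = PV/RT = (291 × 113) / (62.36 × 876) = 0.6020 mol
n(H2S) = (2/2) × 0.6020 = 0.6020 mol
V = nRT/P = 0.6020 × 62.36 × 369.45 / 2120 = 6.542 L

6.54 L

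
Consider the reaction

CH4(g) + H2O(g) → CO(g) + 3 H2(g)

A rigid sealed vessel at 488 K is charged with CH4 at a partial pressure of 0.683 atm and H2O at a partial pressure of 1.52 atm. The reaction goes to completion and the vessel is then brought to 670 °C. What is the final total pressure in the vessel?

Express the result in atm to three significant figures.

Because the vessel is rigid and T is held at 488 K, work the stoichiometry in partial pressures (P_i = n_iRT/V).
P(H2O) required for 0.683 atm of CH4 = (1/1) × 0.683 = 0.6830 atm; available 1.52 atm, so CH4 is limiting.
P(H2O) remaining = 1.52 − (1/1) × 0.683 = 0.8370 atm
P(gaseous products) = (1+3)/1 × 0.683 = 2.732 atm
P_total at 488 K = 0.8370 + 2.732 = 3.569 atm
Scaling to 670 °C: P = 3.569 × 943.15/488 = 6.898 atm

6.90 atm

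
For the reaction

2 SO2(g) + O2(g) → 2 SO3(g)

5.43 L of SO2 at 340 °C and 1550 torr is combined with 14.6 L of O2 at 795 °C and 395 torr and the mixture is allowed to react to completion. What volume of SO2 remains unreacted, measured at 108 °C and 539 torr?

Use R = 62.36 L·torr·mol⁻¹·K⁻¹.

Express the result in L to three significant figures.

2.07 L

n(SO2) = PV/RT = (1550 × 5.43) / (62.36 × 613.15) = 0.2201 mol
n(O2) = PV/RT = (395 × 14.6) / (62.36 × 1068.15) = 0.08658 mol
For 0.2201 mol SO2, stoichiometry requires (1/2) × 0.2201 = 0.1100 mol O2; 0.08658 mol is available, so O2 is limiting.
n(SO2) consumed = (2/1) × 0.08658 = 0.1732 mol; remaining = 0.2201 − 0.1732 = 0.04690 mol
V(SO2) = nRT/P = 0.04690 × 62.36 × 381.15 / 539 = 2.068 L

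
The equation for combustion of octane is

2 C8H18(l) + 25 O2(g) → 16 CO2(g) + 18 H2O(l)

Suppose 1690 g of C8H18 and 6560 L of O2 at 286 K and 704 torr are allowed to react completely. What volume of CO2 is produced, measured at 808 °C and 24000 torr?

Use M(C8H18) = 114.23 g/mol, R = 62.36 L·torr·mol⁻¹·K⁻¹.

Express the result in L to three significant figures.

n(C8H18) = 1690 / 114.23 = 14.79 mol
n(O2) = PV/RT = (704 × 6560) / (62.36 × 286) = 258.9 mol
For 14.79 mol C8H18, stoichiometry requires (25/2) × 14.79 = 184.9 mol O2; 258.9 mol is available, so C8H18 is limiting.
n(CO2) = (16/2) × 14.79 = 118.3 mol
V(CO2) = nRT/P = 118.3 × 62.36 × 1081.15 / 24000 = 332.3 L

332 L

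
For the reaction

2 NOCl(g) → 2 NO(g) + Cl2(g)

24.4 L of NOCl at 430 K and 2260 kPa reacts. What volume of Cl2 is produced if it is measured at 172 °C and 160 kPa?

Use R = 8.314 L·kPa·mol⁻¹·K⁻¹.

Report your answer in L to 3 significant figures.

178 L

n(NOCl) = PV/RT = (2260 × 24.4) / (8.314 × 430) = 15.42 mol
n(Cl2) = (1/2) × 15.42 = 7.710 mol
V = nRT/P = 7.710 × 8.314 × 445.15 / 160 = 178.3 L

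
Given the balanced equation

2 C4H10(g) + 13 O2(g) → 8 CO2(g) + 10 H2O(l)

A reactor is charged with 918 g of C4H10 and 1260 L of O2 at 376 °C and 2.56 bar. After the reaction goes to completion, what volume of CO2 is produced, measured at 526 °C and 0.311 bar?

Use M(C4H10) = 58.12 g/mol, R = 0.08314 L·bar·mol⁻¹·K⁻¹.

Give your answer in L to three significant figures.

n(C4H10) = 918 / 58.12 = 15.79 mol
n(O2) = PV/RT = (2.56 × 1260) / (0.08314 × 649.15) = 59.77 mol
For 15.79 mol C4H10, stoichiometry requires (13/2) × 15.79 = 102.6 mol O2; 59.77 mol is available, so O2 is limiting.
n(CO2) = (8/13) × 59.77 = 36.78 mol
V(CO2) = nRT/P = 36.78 × 0.08314 × 799.15 / 0.311 = 7858 L

7860 L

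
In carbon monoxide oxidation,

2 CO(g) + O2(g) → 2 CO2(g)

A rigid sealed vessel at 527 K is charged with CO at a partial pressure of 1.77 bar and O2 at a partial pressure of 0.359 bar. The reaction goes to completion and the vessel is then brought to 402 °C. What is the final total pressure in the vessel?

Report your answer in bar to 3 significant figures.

2.27 bar

With V and T fixed, P_i ∝ n_i, so the mole ratios apply directly to partial pressures at 527 K.
P(O2) required for 1.77 bar of CO = (1/2) × 1.77 = 0.8850 bar; available 0.359 bar, so O2 is limiting.
P(CO) remaining = 1.77 − (2/1) × 0.359 = 1.052 bar
P(gaseous products) = (2)/1 × 0.359 = 0.7180 bar
P_total at 527 K = 1.052 + 0.7180 = 1.770 bar
Scaling to 402 °C: P = 1.770 × 675.15/527 = 2.268 bar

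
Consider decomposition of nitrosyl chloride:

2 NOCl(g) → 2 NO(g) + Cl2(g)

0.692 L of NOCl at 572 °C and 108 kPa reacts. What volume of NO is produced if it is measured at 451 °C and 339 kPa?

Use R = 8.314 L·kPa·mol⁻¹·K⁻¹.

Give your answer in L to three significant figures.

0.189 L

n(NOCl) = PV/RT = (108 × 0.692) / (8.314 × 845.15) = 0.01064 mol
n(NO) = (2/2) × 0.01064 = 0.01064 mol
V = nRT/P = 0.01064 × 8.314 × 724.15 / 339 = 0.1890 L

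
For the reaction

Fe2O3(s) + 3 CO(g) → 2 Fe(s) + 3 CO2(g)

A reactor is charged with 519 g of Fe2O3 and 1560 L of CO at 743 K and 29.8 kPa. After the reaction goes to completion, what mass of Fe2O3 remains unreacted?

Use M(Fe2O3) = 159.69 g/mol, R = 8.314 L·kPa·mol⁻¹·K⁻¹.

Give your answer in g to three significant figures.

n(Fe2O3) = 519 / 159.69 = 3.250 mol
n(CO) = PV/RT = (29.8 × 1560) / (8.314 × 743) = 7.526 mol
For 3.250 mol Fe2O3, stoichiometry requires (3/1) × 3.250 = 9.750 mol CO; 7.526 mol is available, so CO is limiting.
n(Fe2O3) consumed = (1/3) × 7.526 = 2.509 mol; remaining = 3.250 − 2.509 = 0.7410 mol
m(Fe2O3) = 0.7410 × 159.69 = 118.3 g

118 g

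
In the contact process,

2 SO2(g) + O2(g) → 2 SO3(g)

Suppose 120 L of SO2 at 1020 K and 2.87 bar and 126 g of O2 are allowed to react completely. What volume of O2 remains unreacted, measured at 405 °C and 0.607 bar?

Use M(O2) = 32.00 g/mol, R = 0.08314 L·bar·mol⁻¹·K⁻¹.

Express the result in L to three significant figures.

n(SO2) = PV/RT = (2.87 × 120) / (0.08314 × 1020) = 4.061 mol
n(O2) = 126 / 32.00 = 3.938 mol
For 4.061 mol SO2, stoichiometry requires (1/2) × 4.061 = 2.030 mol O2; 3.938 mol is available, so SO2 is limiting.
n(O2) consumed = (1/2) × 4.061 = 2.030 mol; remaining = 3.938 − 2.030 = 1.908 mol
V(O2) = nRT/P = 1.908 × 0.08314 × 678.15 / 0.607 = 177.2 L

177 L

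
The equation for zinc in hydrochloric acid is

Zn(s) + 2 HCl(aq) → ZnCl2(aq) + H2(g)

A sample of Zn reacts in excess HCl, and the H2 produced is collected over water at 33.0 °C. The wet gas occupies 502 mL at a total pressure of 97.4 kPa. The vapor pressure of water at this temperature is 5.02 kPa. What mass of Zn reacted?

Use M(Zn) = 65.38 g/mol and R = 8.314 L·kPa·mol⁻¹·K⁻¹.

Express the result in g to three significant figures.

1.19 g

P(H2) = 97.4 − 5.02 = 92.38 kPa
n(H2) = PV/RT = (92.38 × 0.5020) / (8.314 × 306.15) = 0.01822 mol
n(Zn) = (1/1) × 0.01822 = 0.01822 mol
m(Zn) = 0.01822 × 65.38 = 1.191 g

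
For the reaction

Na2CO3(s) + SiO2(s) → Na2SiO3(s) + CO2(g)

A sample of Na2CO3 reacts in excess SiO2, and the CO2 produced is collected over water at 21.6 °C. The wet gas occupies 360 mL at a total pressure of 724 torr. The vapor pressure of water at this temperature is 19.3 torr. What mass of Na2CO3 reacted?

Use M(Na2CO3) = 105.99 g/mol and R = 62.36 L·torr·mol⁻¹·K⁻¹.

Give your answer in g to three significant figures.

P(CO2) = 724 − 19.3 = 704.7 torr
n(CO2) = PV/RT = (704.7 × 0.3600) / (62.36 × 294.75) = 0.01380 mol
n(Na2CO3) = (1/1) × 0.01380 = 0.01380 mol
m(Na2CO3) = 0.01380 × 105.99 = 1.463 g

1.46 g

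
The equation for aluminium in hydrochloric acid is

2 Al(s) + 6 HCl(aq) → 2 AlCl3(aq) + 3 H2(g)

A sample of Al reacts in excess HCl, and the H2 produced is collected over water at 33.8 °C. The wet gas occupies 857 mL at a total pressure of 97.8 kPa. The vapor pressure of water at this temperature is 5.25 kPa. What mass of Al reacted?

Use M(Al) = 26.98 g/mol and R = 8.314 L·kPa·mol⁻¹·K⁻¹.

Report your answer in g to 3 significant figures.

0.559 g

P(H2) = 97.8 − 5.25 = 92.55 kPa
n(H2) = PV/RT = (92.55 × 0.8570) / (8.314 × 306.95) = 0.03108 mol
n(Al) = (2/3) × 0.03108 = 0.02072 mol
m(Al) = 0.02072 × 26.98 = 0.5590 g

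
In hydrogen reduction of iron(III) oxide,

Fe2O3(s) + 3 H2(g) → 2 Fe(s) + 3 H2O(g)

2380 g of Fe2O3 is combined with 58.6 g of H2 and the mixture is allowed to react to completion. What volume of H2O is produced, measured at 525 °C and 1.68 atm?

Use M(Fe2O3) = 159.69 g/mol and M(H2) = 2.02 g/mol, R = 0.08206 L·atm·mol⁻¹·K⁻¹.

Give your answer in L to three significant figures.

1130 L

n(Fe2O3) = 2380 / 159.69 = 14.90 mol
n(H2) = 58.6 / 2.02 = 29.01 mol
For 14.90 mol Fe2O3, stoichiometry requires (3/1) × 14.90 = 44.70 mol H2; 29.01 mol is available, so H2 is limiting.
n(H2O) = (3/3) × 29.01 = 29.01 mol
V(H2O) = nRT/P = 29.01 × 0.08206 × 798.15 / 1.68 = 1131 L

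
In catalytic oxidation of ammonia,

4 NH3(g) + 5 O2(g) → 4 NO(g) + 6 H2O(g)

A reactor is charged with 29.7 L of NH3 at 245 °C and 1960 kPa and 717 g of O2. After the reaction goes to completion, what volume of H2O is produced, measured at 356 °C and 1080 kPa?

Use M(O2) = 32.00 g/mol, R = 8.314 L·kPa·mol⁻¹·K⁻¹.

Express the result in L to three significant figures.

n(NH3) = PV/RT = (1960 × 29.7) / (8.314 × 518.15) = 13.51 mol
n(O2) = 717 / 32.00 = 22.41 mol
For 13.51 mol NH3, stoichiometry requires (5/4) × 13.51 = 16.89 mol O2; 22.41 mol is available, so NH3 is limiting.
n(H2O) = (6/4) × 13.51 = 20.27 mol
V(H2O) = nRT/P = 20.27 × 8.314 × 629.15 / 1080 = 98.17 L

98.2 L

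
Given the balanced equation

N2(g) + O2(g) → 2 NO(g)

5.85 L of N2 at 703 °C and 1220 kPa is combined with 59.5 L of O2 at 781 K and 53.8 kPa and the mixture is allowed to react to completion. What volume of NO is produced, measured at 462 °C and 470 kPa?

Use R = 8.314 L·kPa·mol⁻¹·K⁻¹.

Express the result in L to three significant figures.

n(N2) = PV/RT = (1220 × 5.85) / (8.314 × 976.15) = 0.8794 mol
n(O2) = PV/RT = (53.8 × 59.5) / (8.314 × 781) = 0.4930 mol
For 0.8794 mol N2, stoichiometry requires (1/1) × 0.8794 = 0.8794 mol O2; 0.4930 mol is available, so O2 is limiting.
n(NO) = (2/1) × 0.4930 = 0.9860 mol
V(NO) = nRT/P = 0.9860 × 8.314 × 735.15 / 470 = 12.82 L

12.8 L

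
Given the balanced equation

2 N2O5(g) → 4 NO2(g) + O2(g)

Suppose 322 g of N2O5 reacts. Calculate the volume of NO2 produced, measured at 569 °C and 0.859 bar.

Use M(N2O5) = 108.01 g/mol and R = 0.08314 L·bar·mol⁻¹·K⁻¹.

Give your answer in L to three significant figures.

n(N2O5) = 322.0 / 108.01 = 2.981 mol
n(NO2) = (4/2) × 2.981 = 5.962 mol
V = nRT/P = 5.962 × 0.08314 × 842.15 / 0.859 = 486.0 L

486 L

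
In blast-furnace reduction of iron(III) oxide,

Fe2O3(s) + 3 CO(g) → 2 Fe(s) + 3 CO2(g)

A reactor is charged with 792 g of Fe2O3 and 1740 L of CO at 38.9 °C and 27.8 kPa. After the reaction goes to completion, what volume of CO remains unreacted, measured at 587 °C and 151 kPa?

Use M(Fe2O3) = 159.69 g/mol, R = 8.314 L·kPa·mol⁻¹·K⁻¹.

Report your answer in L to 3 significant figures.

178 L

n(Fe2O3) = 792 / 159.69 = 4.960 mol
n(CO) = PV/RT = (27.8 × 1740) / (8.314 × 312.05) = 18.64 mol
For 4.960 mol Fe2O3, stoichiometry requires (3/1) × 4.960 = 14.88 mol CO; 18.64 mol is available, so Fe2O3 is limiting.
n(CO) consumed = (3/1) × 4.960 = 14.88 mol; remaining = 18.64 − 14.88 = 3.760 mol
V(CO) = nRT/P = 3.760 × 8.314 × 860.15 / 151 = 178.1 L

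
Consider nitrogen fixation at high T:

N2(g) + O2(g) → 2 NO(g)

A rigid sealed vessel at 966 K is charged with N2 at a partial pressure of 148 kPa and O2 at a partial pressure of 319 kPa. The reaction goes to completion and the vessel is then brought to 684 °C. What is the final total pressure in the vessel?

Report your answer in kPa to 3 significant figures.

463 kPa

Because the vessel is rigid and T is held at 966 K, work the stoichiometry in partial pressures (P_i = n_iRT/V).
P(O2) required for 148 kPa of N2 = (1/1) × 148 = 148.0 kPa; available 319 kPa, so N2 is limiting.
P(O2) remaining = 319 − (1/1) × 148 = 171.0 kPa
P(gaseous products) = (2)/1 × 148 = 296.0 kPa
P_total at 966 K = 171.0 + 296.0 = 467.0 kPa
Scaling to 684 °C: P = 467.0 × 957.15/966 = 462.7 kPa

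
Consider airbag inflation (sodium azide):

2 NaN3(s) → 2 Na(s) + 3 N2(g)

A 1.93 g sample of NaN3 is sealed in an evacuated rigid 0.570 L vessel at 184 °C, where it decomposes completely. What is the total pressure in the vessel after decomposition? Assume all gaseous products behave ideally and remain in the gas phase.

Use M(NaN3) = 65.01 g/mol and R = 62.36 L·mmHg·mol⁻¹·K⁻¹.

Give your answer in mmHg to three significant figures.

n(NaN3) = 1.93 / 65.01 = 0.02969 mol
n(gas produced) = (3/2) × 0.02969 = 0.04454 mol
P = nRT/V = 0.04454 × 62.36 × 457.15 / 0.570 = 2228 mmHg

2230 mmHg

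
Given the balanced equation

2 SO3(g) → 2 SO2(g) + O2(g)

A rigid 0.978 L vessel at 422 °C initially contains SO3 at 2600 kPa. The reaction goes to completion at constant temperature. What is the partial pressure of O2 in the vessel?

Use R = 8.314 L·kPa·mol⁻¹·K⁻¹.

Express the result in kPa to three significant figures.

1300 kPa

n(SO3)₀ = PV/RT = (2600 × 0.978) / (8.314 × 695.15) = 0.4400 mol
n(O2) = (1/2) × 0.4400 = 0.2200 mol
P(O2) = nRT/V = 0.2200 × 8.314 × 695.15 / 0.978 = 1300 kPa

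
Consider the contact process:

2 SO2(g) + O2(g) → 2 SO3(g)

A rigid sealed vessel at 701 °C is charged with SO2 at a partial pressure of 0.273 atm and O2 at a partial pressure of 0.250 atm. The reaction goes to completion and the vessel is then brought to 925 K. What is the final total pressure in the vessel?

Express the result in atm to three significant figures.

0.367 atm

Because the vessel is rigid and T is held at 701 °C, work the stoichiometry in partial pressures (P_i = n_iRT/V).
P(O2) required for 0.273 atm of SO2 = (1/2) × 0.273 = 0.1365 atm; available 0.250 atm, so SO2 is limiting.
P(O2) remaining = 0.250 − (1/2) × 0.273 = 0.1135 atm
P(gaseous products) = (2)/2 × 0.273 = 0.2730 atm
P_total at 701 °C = 0.1135 + 0.2730 = 0.3865 atm
Scaling to 925 K: P = 0.3865 × 925/974.15 = 0.3670 atm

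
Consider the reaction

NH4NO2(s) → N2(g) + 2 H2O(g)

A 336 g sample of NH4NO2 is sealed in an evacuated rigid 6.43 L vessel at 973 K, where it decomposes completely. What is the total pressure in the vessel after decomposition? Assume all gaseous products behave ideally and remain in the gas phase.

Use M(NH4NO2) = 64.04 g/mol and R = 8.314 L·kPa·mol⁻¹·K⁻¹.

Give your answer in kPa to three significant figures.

19800 kPa

n(NH4NO2) = 336 / 64.04 = 5.247 mol
n(gas produced) = (3/1) × 5.247 = 15.74 mol
P = nRT/V = 15.74 × 8.314 × 973 / 6.43 = 19800 kPa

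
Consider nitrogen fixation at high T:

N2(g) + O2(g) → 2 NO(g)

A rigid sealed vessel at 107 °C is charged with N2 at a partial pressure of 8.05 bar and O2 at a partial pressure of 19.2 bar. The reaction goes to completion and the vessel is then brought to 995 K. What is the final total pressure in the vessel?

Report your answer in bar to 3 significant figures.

At constant V, partial pressures at 107 °C are proportional to moles, so apply stoichiometry directly to pressures.
P(O2) required for 8.05 bar of N2 = (1/1) × 8.05 = 8.050 bar; available 19.2 bar, so N2 is limiting.
P(O2) remaining = 19.2 − (1/1) × 8.05 = 11.15 bar
P(gaseous products) = (2)/1 × 8.05 = 16.10 bar
P_total at 107 °C = 11.15 + 16.10 = 27.25 bar
Scaling to 995 K: P = 27.25 × 995/380.15 = 71.32 bar

71.3 bar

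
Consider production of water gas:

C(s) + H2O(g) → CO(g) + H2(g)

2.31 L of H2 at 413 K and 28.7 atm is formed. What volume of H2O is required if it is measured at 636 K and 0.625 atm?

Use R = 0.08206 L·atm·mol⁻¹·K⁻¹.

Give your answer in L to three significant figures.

163 L

n(H2) = PV/RT = (28.7 × 2.31) / (0.08206 × 413) = 1.956 mol
n(H2O) = (1/1) × 1.956 = 1.956 mol
V = nRT/P = 1.956 × 0.08206 × 636 / 0.625 = 163.3 L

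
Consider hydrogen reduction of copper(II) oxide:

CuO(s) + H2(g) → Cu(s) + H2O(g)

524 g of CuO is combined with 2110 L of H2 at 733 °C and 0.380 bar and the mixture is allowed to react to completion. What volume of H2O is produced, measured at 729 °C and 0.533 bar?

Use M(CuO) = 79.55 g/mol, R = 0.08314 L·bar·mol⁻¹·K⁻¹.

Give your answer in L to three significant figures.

n(CuO) = 524 / 79.55 = 6.587 mol
n(H2) = PV/RT = (0.380 × 2110) / (0.08314 × 1006.15) = 9.585 mol
For 6.587 mol CuO, stoichiometry requires (1/1) × 6.587 = 6.587 mol H2; 9.585 mol is available, so CuO is limiting.
n(H2O) = (1/1) × 6.587 = 6.587 mol
V(H2O) = nRT/P = 6.587 × 0.08314 × 1002.15 / 0.533 = 1030 L

1030 L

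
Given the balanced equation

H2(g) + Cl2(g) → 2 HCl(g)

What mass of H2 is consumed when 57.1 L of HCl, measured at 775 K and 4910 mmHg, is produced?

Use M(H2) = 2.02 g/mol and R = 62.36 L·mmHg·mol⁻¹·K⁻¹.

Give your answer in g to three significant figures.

5.86 g

n(HCl) = PV/RT = (4910 × 57.1) / (62.36 × 775) = 5.801 mol
n(H2) = (1/2) × 5.801 = 2.901 mol
m(H2) = 2.901 × 2.02 = 5.860 g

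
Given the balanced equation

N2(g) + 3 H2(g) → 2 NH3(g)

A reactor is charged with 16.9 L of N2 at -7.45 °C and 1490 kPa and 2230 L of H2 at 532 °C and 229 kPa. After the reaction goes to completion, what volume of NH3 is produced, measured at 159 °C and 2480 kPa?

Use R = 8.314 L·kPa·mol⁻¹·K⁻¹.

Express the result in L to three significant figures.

33.0 L

n(N2) = PV/RT = (1490 × 16.9) / (8.314 × 265.7) = 11.40 mol
n(H2) = PV/RT = (229 × 2230) / (8.314 × 805.15) = 76.29 mol
For 11.40 mol N2, stoichiometry requires (3/1) × 11.40 = 34.20 mol H2; 76.29 mol is available, so N2 is limiting.
n(NH3) = (2/1) × 11.40 = 22.80 mol
V(NH3) = nRT/P = 22.80 × 8.314 × 432.15 / 2480 = 33.03 L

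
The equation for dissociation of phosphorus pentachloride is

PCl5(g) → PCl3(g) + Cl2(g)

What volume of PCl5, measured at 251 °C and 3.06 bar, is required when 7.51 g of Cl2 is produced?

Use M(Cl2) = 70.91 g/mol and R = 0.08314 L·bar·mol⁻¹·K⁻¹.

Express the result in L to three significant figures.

n(Cl2) = 7.510 / 70.91 = 0.1059 mol
n(PCl5) = (1/1) × 0.1059 = 0.1059 mol
V = nRT/P = 0.1059 × 0.08314 × 524.15 / 3.06 = 1.508 L

1.51 L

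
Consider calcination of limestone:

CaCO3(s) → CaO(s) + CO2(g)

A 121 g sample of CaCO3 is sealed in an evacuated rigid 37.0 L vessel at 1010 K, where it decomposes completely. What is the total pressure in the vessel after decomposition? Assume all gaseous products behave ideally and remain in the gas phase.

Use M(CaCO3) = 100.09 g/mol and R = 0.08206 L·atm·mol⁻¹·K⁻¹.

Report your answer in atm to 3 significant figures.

2.71 atm

n(CaCO3) = 121 / 100.09 = 1.209 mol
n(gas produced) = (1/1) × 1.209 = 1.209 mol
P = nRT/V = 1.209 × 0.08206 × 1010 / 37.0 = 2.708 atm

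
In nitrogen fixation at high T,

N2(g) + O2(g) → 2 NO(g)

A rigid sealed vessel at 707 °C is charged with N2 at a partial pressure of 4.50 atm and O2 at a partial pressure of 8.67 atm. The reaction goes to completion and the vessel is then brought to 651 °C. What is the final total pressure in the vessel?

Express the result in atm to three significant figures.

12.4 atm

With V and T fixed, P_i ∝ n_i, so the mole ratios apply directly to partial pressures at 707 °C.
P(O2) required for 4.50 atm of N2 = (1/1) × 4.50 = 4.500 atm; available 8.67 atm, so N2 is limiting.
P(O2) remaining = 8.67 − (1/1) × 4.50 = 4.170 atm
P(gaseous products) = (2)/1 × 4.50 = 9.000 atm
P_total at 707 °C = 4.170 + 9.000 = 13.17 atm
Scaling to 651 °C: P = 13.17 × 924.15/980.15 = 12.42 atm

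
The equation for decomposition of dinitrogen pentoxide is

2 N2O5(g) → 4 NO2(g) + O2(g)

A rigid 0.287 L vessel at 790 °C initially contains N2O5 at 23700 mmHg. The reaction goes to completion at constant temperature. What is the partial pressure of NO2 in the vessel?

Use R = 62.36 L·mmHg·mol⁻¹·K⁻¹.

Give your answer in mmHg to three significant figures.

47400 mmHg

n(N2O5)₀ = PV/RT = (23700 × 0.287) / (62.36 × 1063.15) = 0.1026 mol
n(NO2) = (4/2) × 0.1026 = 0.2052 mol
P(NO2) = nRT/V = 0.2052 × 62.36 × 1063.15 / 0.287 = 47400 mmHg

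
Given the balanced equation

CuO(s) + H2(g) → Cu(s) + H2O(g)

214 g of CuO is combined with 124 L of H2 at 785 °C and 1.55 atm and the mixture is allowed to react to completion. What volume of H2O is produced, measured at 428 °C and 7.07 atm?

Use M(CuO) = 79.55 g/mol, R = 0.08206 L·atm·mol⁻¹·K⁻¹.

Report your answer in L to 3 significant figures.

n(CuO) = 214 / 79.55 = 2.690 mol
n(H2) = PV/RT = (1.55 × 124) / (0.08206 × 1058.15) = 2.213 mol
For 2.690 mol CuO, stoichiometry requires (1/1) × 2.690 = 2.690 mol H2; 2.213 mol is available, so H2 is limiting.
n(H2O) = (1/1) × 2.213 = 2.213 mol
V(H2O) = nRT/P = 2.213 × 0.08206 × 701.15 / 7.07 = 18.01 L

18.0 L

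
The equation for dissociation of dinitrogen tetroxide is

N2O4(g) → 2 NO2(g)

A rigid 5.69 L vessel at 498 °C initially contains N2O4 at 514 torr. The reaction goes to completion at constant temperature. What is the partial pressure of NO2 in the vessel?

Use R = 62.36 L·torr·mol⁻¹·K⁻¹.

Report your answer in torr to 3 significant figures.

1030 torr

n(N2O4)₀ = PV/RT = (514 × 5.69) / (62.36 × 771.15) = 0.06082 mol
n(NO2) = (2/1) × 0.06082 = 0.1216 mol
P(NO2) = nRT/V = 0.1216 × 62.36 × 771.15 / 5.69 = 1028 torr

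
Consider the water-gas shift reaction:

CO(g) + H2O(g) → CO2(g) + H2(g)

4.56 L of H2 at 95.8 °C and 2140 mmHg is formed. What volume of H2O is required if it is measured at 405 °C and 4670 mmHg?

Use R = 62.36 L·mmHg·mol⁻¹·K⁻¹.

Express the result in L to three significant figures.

n(H2) = PV/RT = (2140 × 4.56) / (62.36 × 368.95) = 0.4241 mol
n(H2O) = (1/1) × 0.4241 = 0.4241 mol
V = nRT/P = 0.4241 × 62.36 × 678.15 / 4670 = 3.840 L

3.84 L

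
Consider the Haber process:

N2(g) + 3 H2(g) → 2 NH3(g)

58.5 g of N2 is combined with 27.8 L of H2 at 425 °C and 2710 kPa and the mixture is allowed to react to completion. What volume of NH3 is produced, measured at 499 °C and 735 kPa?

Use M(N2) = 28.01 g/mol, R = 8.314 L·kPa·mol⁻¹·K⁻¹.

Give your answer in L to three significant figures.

n(N2) = 58.5 / 28.01 = 2.089 mol
n(H2) = PV/RT = (2710 × 27.8) / (8.314 × 698.15) = 12.98 mol
For 2.089 mol N2, stoichiometry requires (3/1) × 2.089 = 6.267 mol H2; 12.98 mol is available, so N2 is limiting.
n(NH3) = (2/1) × 2.089 = 4.178 mol
V(NH3) = nRT/P = 4.178 × 8.314 × 772.15 / 735 = 36.49 L

36.5 L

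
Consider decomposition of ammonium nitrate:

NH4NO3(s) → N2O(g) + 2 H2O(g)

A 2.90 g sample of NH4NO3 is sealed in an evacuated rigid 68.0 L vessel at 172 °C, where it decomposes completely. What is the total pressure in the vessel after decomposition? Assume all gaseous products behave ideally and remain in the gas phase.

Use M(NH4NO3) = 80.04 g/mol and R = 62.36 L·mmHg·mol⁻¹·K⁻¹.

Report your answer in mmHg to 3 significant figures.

n(NH4NO3) = 2.90 / 80.04 = 0.03623 mol
n(gas produced) = (3/1) × 0.03623 = 0.1087 mol
P = nRT/V = 0.1087 × 62.36 × 445.15 / 68.0 = 44.37 mmHg

44.4 mmHg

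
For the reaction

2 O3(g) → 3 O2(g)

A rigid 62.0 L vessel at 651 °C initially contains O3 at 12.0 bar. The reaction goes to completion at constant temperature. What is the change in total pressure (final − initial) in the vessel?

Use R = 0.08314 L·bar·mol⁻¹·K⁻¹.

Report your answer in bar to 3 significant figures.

6.00 bar

Rigid vessel, constant T ⇒ P scales with total gas moles (2 → 3).
P_final = (3/2) × 12.0 = 18.00 bar; ΔP = 18.00 − 12.0 = 6.000 bar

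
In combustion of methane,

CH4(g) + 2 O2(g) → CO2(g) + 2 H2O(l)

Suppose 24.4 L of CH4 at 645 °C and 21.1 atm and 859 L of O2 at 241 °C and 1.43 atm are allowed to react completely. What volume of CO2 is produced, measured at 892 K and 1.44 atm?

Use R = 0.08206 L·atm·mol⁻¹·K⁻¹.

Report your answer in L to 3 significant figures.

347 L

n(CH4) = PV/RT = (21.1 × 24.4) / (0.08206 × 918.15) = 6.833 mol
n(O2) = PV/RT = (1.43 × 859) / (0.08206 × 514.15) = 29.11 mol
For 6.833 mol CH4, stoichiometry requires (2/1) × 6.833 = 13.67 mol O2; 29.11 mol is available, so CH4 is limiting.
n(CO2) = (1/1) × 6.833 = 6.833 mol
V(CO2) = nRT/P = 6.833 × 0.08206 × 892 / 1.44 = 347.3 L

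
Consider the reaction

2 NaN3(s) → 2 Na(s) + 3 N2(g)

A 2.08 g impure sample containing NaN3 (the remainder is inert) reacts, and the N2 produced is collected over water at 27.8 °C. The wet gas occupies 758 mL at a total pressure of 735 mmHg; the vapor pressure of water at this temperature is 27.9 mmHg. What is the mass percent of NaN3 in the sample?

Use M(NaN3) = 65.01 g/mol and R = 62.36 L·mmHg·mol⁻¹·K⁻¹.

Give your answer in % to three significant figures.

P(N2) = 735 − 27.9 = 707.1 mmHg
n(N2) = PV/RT = (707.1 × 0.7580) / (62.36 × 300.95) = 0.02856 mol
n(NaN3) = (2/3) × 0.02856 = 0.01904 mol
m(NaN3) = 0.01904 × 65.01 = 1.238 g
%NaN3 = 1.238 / 2.08 × 100 = 59.52%

59.5 %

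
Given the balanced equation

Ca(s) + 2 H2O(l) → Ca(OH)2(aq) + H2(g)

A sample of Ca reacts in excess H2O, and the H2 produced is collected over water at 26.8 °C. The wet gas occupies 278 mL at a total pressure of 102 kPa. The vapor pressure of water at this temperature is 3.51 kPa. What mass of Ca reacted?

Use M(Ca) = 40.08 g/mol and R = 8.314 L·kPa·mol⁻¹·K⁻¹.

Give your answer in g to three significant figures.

P(H2) = 102 − 3.51 = 98.49 kPa
n(H2) = PV/RT = (98.49 × 0.2780) / (8.314 × 299.95) = 0.01098 mol
n(Ca) = (1/1) × 0.01098 = 0.01098 mol
m(Ca) = 0.01098 × 40.08 = 0.4401 g

0.440 g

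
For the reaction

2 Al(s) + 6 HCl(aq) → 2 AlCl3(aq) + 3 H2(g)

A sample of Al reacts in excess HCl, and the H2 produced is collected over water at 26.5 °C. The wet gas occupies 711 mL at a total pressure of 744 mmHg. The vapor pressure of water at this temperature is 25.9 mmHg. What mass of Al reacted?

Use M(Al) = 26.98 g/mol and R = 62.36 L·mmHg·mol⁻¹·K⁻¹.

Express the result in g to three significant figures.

0.491 g

P(H2) = 744 − 25.9 = 718.1 mmHg
n(H2) = PV/RT = (718.1 × 0.7110) / (62.36 × 299.65) = 0.02732 mol
n(Al) = (2/3) × 0.02732 = 0.01821 mol
m(Al) = 0.01821 × 26.98 = 0.4913 g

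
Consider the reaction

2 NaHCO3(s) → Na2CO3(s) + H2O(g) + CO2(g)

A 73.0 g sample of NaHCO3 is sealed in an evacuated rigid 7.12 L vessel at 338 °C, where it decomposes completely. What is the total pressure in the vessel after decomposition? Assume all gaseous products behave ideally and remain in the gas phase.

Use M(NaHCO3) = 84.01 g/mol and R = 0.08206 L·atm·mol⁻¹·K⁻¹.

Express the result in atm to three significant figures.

n(NaHCO3) = 73.0 / 84.01 = 0.8689 mol
n(gas produced) = (2/2) × 0.8689 = 0.8689 mol
P = nRT/V = 0.8689 × 0.08206 × 611.15 / 7.12 = 6.120 atm

6.12 atm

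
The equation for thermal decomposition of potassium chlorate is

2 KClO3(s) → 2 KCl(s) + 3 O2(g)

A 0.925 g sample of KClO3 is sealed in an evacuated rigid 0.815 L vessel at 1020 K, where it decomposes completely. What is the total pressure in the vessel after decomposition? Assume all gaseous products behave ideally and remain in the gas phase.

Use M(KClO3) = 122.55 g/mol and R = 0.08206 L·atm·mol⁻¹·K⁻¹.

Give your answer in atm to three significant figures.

1.16 atm

n(KClO3) = 0.925 / 122.55 = 0.007548 mol
n(gas produced) = (3/2) × 0.007548 = 0.01132 mol
P = nRT/V = 0.01132 × 0.08206 × 1020 / 0.815 = 1.163 atm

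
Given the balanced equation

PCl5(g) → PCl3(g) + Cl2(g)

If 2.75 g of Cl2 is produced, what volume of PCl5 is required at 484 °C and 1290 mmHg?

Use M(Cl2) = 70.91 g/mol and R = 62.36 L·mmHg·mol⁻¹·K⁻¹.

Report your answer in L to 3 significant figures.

1.42 L

n(Cl2) = 2.750 / 70.91 = 0.03878 mol
n(PCl5) = (1/1) × 0.03878 = 0.03878 mol
V = nRT/P = 0.03878 × 62.36 × 757.15 / 1290 = 1.419 L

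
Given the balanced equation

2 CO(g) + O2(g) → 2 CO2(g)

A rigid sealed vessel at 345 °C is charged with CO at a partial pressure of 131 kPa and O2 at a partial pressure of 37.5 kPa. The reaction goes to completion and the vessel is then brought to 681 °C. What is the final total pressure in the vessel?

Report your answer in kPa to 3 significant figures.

202 kPa

At constant V, partial pressures at 345 °C are proportional to moles, so apply stoichiometry directly to pressures.
P(O2) required for 131 kPa of CO = (1/2) × 131 = 65.50 kPa; available 37.5 kPa, so O2 is limiting.
P(CO) remaining = 131 − (2/1) × 37.5 = 56.00 kPa
P(gaseous products) = (2)/1 × 37.5 = 75.00 kPa
P_total at 345 °C = 56.00 + 75.00 = 131.0 kPa
Scaling to 681 °C: P = 131.0 × 954.15/618.15 = 202.2 kPa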